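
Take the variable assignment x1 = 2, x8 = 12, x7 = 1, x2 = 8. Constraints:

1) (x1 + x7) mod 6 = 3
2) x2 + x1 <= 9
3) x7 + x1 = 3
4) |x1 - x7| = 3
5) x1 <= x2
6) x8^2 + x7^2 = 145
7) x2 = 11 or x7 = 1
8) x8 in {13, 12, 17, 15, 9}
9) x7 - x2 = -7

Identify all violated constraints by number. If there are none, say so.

Violated: 2 and 4.

1) x1 + x7 = 3; 3 mod 6 = 3 — satisfied.
2) x2 + x1 = 8 + 2 = 10; 10 > 9, bound 9 not met — violated.
3) x7 + x1 = 1 + 2 = 3 — satisfied.
4) |2 - 1| = 1, not 3 — violated.
5) x1 = 2, x2 = 8; 2 ≤ 8 — satisfied.
6) x8^2 + x7^2 = 12^2 + 1^2 = 144 + 1 = 145 — satisfied.
7) x2 = 8 ≠ 11, but x7 = 1 = 1 (second disjunct) — satisfied.
8) x8 = 12 is in {13, 12, 17, 15, 9} — satisfied.
9) x7 - x2 = 1 - 8 = -7 — satisfied.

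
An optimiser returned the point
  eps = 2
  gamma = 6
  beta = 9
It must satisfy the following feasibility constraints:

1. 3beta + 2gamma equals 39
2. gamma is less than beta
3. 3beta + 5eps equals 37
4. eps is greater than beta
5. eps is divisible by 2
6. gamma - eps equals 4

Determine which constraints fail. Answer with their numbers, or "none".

1. 3beta + 2gamma = 3(9) + 2(6) = 39 — satisfied.
2. gamma = 6, beta = 9; 6 < 9 — satisfied.
3. 3beta + 5eps = 3(9) + 5(2) = 37 — satisfied.
4. eps = 2, beta = 9; 2 ≤ 9 (want >) — violated.
5. 2 / 2 = 1, so 2 divides 2 — satisfied.
6. gamma - eps = 6 - 2 = 4 — satisfied.

Constraint 4 is violated.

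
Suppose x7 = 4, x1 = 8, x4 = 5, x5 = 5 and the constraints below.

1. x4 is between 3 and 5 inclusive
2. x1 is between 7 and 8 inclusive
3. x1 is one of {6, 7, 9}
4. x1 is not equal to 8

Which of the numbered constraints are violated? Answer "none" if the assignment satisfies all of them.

Constraints 3 and 4 do not hold.

1. x4 = 5 lies in [3, 5] — satisfied.
2. x1 = 8 lies in [7, 8] — satisfied.
3. x1 = 8 is not in {6, 7, 9} — violated.
4. x1 = 8, but 8 is required to differ — violated.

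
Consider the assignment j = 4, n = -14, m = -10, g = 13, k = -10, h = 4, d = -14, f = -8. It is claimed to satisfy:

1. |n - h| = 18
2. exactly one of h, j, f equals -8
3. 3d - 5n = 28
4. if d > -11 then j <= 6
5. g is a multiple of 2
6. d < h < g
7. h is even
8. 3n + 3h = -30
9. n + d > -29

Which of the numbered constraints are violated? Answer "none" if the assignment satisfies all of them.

1. |-14 - 4| = 18  yes
2. h=4, j=4, f=-8; 1 of them equals -8  yes
3. 3d - 5n = 3(-14) - 5(-14) = 28  yes
4. d = -14, not > -11; antecedent false, conditional vacuously true  yes
5. 13 = 2*6 + 1, so 2 does not divide 13  no
6. values -14 < 4 < 13  yes
7. h = 4 is even  yes
8. 3n + 3h = 3(-14) + 3(4) = -30  yes
9. n + d = -14 + (-14) = -28; -28 > -29  yes

Constraint 5 does not hold.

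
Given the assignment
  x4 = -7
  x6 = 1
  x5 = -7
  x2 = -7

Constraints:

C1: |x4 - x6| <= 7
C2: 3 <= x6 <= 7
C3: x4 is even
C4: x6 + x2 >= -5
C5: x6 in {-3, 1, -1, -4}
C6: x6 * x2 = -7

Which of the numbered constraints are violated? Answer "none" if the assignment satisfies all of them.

Violated: 1, 2, 3, 4.

C1: |-7 - 1| = 8; 8 > 7, exceeds bound 7  fails
C2: x6 = 1 is outside [3, 7]  fails
C3: x4 = -7 is odd  fails
C4: x6 + x2 = 1 + (-7) = -6; -6 < -5, bound -5 not met  fails
C5: x6 = 1 is in {-3, 1, -1, -4}  holds
C6: x6 * x2 = 1 * (-7) = -7  holds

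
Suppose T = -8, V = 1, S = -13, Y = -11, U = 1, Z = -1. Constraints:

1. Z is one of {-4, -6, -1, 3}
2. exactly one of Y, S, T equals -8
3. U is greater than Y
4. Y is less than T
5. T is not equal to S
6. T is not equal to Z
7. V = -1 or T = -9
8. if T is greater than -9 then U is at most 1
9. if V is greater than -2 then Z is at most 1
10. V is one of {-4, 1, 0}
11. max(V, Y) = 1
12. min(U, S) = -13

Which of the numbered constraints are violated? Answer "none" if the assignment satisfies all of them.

Violated: 7.

1. Z = -1 is in {-4, -6, -1, 3} — satisfied.
2. Y=-11, S=-13, T=-8; 1 of them equals -8 — satisfied.
3. U = 1, Y = -11; 1 > -11 — satisfied.
4. Y = -11, T = -8; -11 < -8 — satisfied.
5. T = -8, S = -13; distinct — satisfied.
6. T = -8, Z = -1; distinct — satisfied.
7. V = 1 ≠ -1 and T = -8 ≠ -9; both disjuncts false — violated.
8. T = -8 > -9, so we need U ≤ 1; U = 1 ≤ 1 — satisfied.
9. V = 1 > -2, so we need Z ≤ 1; Z = -1 ≤ 1 — satisfied.
10. V = 1 is in {-4, 1, 0} — satisfied.
11. max(1, -11) = 1 — satisfied.
12. min(1, -13) = -13 — satisfied.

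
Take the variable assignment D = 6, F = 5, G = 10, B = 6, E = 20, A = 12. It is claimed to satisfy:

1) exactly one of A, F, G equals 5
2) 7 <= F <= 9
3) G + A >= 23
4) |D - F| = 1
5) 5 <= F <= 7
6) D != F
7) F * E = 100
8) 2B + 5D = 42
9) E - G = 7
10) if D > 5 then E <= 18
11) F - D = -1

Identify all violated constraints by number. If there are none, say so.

1) A=12, F=5, G=10; 1 of them equals 5  yes
2) F = 5 is outside [7, 9]  no
3) G + A = 10 + 12 = 22; 22 < 23, bound 23 not met  no
4) |6 - 5| = 1  yes
5) F = 5 lies in [5, 7]  yes
6) D = 6, F = 5; distinct  yes
7) F * E = 5 * 20 = 100  yes
8) 2B + 5D = 2(6) + 5(6) = 42  yes
9) E - G = 20 - 10 = 10, not 7  no
10) D = 6 > 5, so we need E ≤ 18; but E = 20 > 18  no
11) F - D = 5 - 6 = -1  yes

Constraints 2, 3, 9, and 10 are violated.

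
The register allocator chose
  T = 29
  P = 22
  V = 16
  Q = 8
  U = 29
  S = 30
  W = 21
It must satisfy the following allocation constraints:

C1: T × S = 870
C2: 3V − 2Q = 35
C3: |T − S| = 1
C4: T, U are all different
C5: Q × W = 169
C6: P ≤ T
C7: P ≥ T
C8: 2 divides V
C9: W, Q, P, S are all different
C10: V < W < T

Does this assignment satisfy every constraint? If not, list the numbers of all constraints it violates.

Constraints 2, 4, 5, 7 are violated.

C1: T × S = 29 × 30 = 870  yes
C2: 3V − 2Q = 3(16) − 2(8) = 32, not 35  no
C3: |29 − 30| = 1  yes
C4: T = U = 29, not all different  no
C5: Q × W = 8 × 21 = 168, not 169  no
C6: P = 22, T = 29; 22 ≤ 29  yes
C7: P = 22, T = 29; 22 < 29 (want ≥)  no
C8: 16 / 2 = 8, so 2 divides 16  yes
C9: values 21, 8, 22, 30 are pairwise distinct  yes
C10: values 16 < 21 < 29  yes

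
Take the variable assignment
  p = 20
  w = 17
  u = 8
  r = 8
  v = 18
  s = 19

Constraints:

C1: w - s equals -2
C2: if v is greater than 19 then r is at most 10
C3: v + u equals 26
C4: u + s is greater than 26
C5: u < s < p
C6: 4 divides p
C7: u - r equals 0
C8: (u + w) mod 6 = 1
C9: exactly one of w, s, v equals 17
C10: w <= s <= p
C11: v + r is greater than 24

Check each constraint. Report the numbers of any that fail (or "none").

None — every constraint holds.

C1: w - s = 17 - 19 = -2 — holds.
C2: v = 18, not > 19; antecedent false, conditional vacuously true — holds.
C3: v + u = 18 + 8 = 26 — holds.
C4: u + s = 8 + 19 = 27; 27 > 26 — holds.
C5: values 8 < 19 < 20 — holds.
C6: 20 / 4 = 5, so 4 divides 20 — holds.
C7: u - r = 8 - 8 = 0 — holds.
C8: u + w = 25; 25 mod 6 = 1 — holds.
C9: w=17, s=19, v=18; 1 of them equals 17 — holds.
C10: values 17 <= 19 <= 20 — holds.
C11: v + r = 18 + 8 = 26; 26 > 24 — holds.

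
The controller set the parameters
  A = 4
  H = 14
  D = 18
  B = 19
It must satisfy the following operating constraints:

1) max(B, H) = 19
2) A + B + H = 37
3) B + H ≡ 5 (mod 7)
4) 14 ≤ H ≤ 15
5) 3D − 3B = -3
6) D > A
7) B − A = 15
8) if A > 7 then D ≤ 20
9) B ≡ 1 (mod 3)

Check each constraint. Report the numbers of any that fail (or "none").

1) max(19, 14) = 19 — OK.
2) A + B + H = 4 + 19 + 14 = 37 — OK.
3) B + H = 33; 33 mod 7 = 5 — OK.
4) H = 14 lies in [14, 15] — OK.
5) 3D − 3B = 3(18) − 3(19) = -3 — OK.
6) D = 18, A = 4; 18 > 4 — OK.
7) B − A = 19 − 4 = 15 — OK.
8) A = 4, not > 7; antecedent false, conditional vacuously true — OK.
9) 19 mod 3 = 1 — OK.

No violations.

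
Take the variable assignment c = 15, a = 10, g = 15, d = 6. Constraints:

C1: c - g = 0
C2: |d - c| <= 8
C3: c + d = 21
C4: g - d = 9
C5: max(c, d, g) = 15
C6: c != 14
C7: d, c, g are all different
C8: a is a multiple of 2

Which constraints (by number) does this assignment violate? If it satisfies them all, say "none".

No — constraints 2, 7 are not satisfied.

C1: c - g = 15 - 15 = 0  OK
C2: |6 - 15| = 9; 9 > 8, exceeds bound 8  FAIL
C3: c + d = 15 + 6 = 21  OK
C4: g - d = 15 - 6 = 9  OK
C5: max(15, 6, 15) = 15  OK
C6: c = 15, and 15 ≠ 14  OK
C7: c = g = 15, not all different  FAIL
C8: 10 / 2 = 5, so 2 divides 10  OK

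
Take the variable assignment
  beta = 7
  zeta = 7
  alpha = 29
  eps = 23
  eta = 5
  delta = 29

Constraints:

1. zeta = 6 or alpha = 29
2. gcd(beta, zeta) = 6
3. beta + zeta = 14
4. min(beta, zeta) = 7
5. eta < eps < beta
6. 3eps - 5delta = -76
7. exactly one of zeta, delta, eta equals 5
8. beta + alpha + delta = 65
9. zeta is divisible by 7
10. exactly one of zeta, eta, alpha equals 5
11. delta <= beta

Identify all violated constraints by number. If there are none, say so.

1. zeta = 7 ≠ 6, but alpha = 29 = 29 (second disjunct)  OK
2. gcd(7, 7) = 7, not 6  FAIL
3. beta + zeta = 7 + 7 = 14  OK
4. min(7, 7) = 7  OK
5. values 5, 23, 7; eps = 23 is not < beta = 7  FAIL
6. 3eps - 5delta = 3(23) - 5(29) = -76  OK
7. zeta=7, delta=29, eta=5; 1 of them equals 5  OK
8. beta + alpha + delta = 7 + 29 + 29 = 65  OK
9. 7 / 7 = 1, so 7 divides 7  OK
10. zeta=7, eta=5, alpha=29; 1 of them equals 5  OK
11. delta = 29, beta = 7; 29 > 7 (want ≤)  FAIL

Constraints 2, 5, and 11 are violated.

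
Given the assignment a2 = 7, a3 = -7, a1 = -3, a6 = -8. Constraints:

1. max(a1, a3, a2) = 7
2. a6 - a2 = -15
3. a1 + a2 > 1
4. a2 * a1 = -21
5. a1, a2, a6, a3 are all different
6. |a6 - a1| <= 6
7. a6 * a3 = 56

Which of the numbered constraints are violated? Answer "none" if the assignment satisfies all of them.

1. max(-3, -7, 7) = 7  ✔
2. a6 - a2 = -8 - 7 = -15  ✔
3. a1 + a2 = -3 + 7 = 4; 4 > 1  ✔
4. a2 * a1 = 7 * (-3) = -21  ✔
5. values -3, 7, -8, -7 are pairwise distinct  ✔
6. |-8 - (-3)| = 5; 5 ≤ 6  ✔
7. a6 * a3 = -8 * (-7) = 56  ✔

None — every constraint holds.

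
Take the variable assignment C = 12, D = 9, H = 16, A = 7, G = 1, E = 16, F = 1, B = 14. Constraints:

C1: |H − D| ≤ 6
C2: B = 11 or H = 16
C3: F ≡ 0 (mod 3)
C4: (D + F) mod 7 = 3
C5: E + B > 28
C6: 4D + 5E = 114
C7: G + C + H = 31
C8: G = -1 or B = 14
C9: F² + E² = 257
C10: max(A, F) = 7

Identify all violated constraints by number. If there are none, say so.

C1: |16 − 9| = 7; 7 > 6, exceeds bound 6  no
C2: B = 14 ≠ 11, but H = 16 = 16 (second disjunct)  yes
C3: 1 mod 3 = 1, not 0  no
C4: D + F = 10; 10 mod 7 = 3  yes
C5: E + B = 16 + 14 = 30; 30 > 28  yes
C6: 4D + 5E = 4(9) + 5(16) = 116, not 114  no
C7: G + C + H = 1 + 12 + 16 = 29, not 31  no
C8: G = 1 ≠ -1, but B = 14 = 14 (second disjunct)  yes
C9: F² + E² = 1² + 16² = 1 + 256 = 257  yes
C10: max(7, 1) = 7  yes

No — constraints 1, 3, 6, 7 are not satisfied.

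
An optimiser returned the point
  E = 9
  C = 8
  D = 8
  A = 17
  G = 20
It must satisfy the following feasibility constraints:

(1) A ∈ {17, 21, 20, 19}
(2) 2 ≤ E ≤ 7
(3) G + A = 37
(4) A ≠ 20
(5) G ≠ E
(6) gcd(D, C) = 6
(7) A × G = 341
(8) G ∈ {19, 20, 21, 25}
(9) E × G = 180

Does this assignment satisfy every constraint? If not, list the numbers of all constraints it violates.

Violated: 2, 6, and 7.

(1) A = 17 is in {17, 21, 20, 19} — satisfied.
(2) E = 9 is outside [2, 7] — violated.
(3) G + A = 20 + 17 = 37 — satisfied.
(4) A = 17, and 17 ≠ 20 — satisfied.
(5) G = 20, E = 9; distinct — satisfied.
(6) gcd(8, 8) = 8, not 6 — violated.
(7) A × G = 17 × 20 = 340, not 341 — violated.
(8) G = 20 is in {19, 20, 21, 25} — satisfied.
(9) E × G = 9 × 20 = 180 — satisfied.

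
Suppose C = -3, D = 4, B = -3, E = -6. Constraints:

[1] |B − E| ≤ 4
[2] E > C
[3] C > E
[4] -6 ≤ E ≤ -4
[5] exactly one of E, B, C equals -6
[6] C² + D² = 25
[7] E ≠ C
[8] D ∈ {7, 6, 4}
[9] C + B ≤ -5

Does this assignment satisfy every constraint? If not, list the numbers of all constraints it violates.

[1] |-3 − (-6)| = 3; 3 ≤ 4 — OK.
[2] E = -6, C = -3; -6 ≤ -3 (want >) — violated.
[3] C = -3, E = -6; -3 > -6 — OK.
[4] E = -6 lies in [-6, -4] — OK.
[5] E=-6, B=-3, C=-3; 1 of them equals -6 — OK.
[6] C² + D² = (-3)² + 4² = 9 + 16 = 25 — OK.
[7] E = -6, C = -3; distinct — OK.
[8] D = 4 is in {7, 6, 4} — OK.
[9] C + B = -3 + (-3) = -6; -6 ≤ -5 — OK.

Constraint 2 is violated.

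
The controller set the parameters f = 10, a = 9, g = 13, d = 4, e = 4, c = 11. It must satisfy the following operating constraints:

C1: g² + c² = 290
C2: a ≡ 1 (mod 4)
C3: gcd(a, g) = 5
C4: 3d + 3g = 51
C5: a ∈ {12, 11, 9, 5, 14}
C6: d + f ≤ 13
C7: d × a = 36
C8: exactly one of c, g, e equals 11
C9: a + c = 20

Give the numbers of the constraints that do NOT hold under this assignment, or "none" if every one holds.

C1: g² + c² = 13² + 11² = 169 + 121 = 290  ✓
C2: 9 mod 4 = 1  ✓
C3: gcd(9, 13) = 1, not 5  ✗
C4: 3d + 3g = 3(4) + 3(13) = 51  ✓
C5: a = 9 is in {12, 11, 9, 5, 14}  ✓
C6: d + f = 4 + 10 = 14; 14 > 13, bound 13 not met  ✗
C7: d × a = 4 × 9 = 36  ✓
C8: c=11, g=13, e=4; 1 of them equals 11  ✓
C9: a + c = 9 + 11 = 20  ✓

No — constraints 3, 6 are not satisfied.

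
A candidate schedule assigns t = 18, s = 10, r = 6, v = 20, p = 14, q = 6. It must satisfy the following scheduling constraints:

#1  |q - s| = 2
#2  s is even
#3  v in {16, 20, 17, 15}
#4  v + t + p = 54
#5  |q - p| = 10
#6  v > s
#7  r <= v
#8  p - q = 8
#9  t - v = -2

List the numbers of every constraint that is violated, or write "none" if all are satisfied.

Constraints 1, 4, and 5 do not hold.

#1 |6 - 10| = 4, not 2 — fails.
#2 s = 10 is even — holds.
#3 v = 20 is in {16, 20, 17, 15} — holds.
#4 v + t + p = 20 + 18 + 14 = 52, not 54 — fails.
#5 |6 - 14| = 8, not 10 — fails.
#6 v = 20, s = 10; 20 > 10 — holds.
#7 r = 6, v = 20; 6 ≤ 20 — holds.
#8 p - q = 14 - 6 = 8 — holds.
#9 t - v = 18 - 20 = -2 — holds.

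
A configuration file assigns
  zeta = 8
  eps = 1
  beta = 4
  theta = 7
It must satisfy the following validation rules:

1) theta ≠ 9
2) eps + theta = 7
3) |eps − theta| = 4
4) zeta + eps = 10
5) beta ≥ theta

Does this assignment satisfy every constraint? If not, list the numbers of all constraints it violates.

No — constraints 2, 3, 4, and 5 are not satisfied.

1) theta = 7, and 7 ≠ 9  yes
2) eps + theta = 1 + 7 = 8, not 7  no
3) |1 − 7| = 6, not 4  no
4) zeta + eps = 8 + 1 = 9, not 10  no
5) beta = 4, theta = 7; 4 < 7 (want ≥)  no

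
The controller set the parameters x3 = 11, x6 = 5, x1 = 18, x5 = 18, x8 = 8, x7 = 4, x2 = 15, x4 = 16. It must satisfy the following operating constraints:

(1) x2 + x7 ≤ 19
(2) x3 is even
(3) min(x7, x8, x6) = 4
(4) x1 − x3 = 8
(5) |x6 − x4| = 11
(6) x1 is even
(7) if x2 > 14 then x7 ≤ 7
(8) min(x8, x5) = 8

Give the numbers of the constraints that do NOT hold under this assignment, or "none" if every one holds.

(1) x2 + x7 = 15 + 4 = 19; 19 ≤ 19  ✓
(2) x3 = 11 is odd  ✗
(3) min(4, 8, 5) = 4  ✓
(4) x1 − x3 = 18 − 11 = 7, not 8  ✗
(5) |5 − 16| = 11  ✓
(6) x1 = 18 is even  ✓
(7) x2 = 15 > 14, so we need x7 ≤ 7; x7 = 4 ≤ 7  ✓
(8) min(8, 18) = 8  ✓

Violated: 2, 4.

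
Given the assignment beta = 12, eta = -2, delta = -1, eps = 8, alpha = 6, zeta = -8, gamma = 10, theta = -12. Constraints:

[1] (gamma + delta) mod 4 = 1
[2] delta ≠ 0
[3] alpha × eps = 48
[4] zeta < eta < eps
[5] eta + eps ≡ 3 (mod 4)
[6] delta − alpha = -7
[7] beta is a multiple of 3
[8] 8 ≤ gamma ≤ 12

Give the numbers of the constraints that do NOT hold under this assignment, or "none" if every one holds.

[1] gamma + delta = 9; 9 mod 4 = 1 — holds.
[2] delta = -1, and -1 ≠ 0 — holds.
[3] alpha × eps = 6 × 8 = 48 — holds.
[4] values -8 < -2 < 8 — holds.
[5] eta + eps = 6; 6 mod 4 = 2, not 3 — fails.
[6] delta − alpha = -1 − 6 = -7 — holds.
[7] 12 / 3 = 4, so 3 divides 12 — holds.
[8] gamma = 10 lies in [8, 12] — holds.

No — constraint 5 is not satisfied.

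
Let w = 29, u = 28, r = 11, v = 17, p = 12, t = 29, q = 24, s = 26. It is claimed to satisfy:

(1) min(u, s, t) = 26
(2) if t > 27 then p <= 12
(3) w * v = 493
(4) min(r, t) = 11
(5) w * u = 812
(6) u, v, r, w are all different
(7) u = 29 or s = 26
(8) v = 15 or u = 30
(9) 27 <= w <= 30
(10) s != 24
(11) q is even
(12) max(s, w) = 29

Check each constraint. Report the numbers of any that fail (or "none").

(1) min(28, 26, 29) = 26 — OK.
(2) t = 29 > 27, so we need p ≤ 12; p = 12 ≤ 12 — OK.
(3) w * v = 29 * 17 = 493 — OK.
(4) min(11, 29) = 11 — OK.
(5) w * u = 29 * 28 = 812 — OK.
(6) values 28, 17, 11, 29 are pairwise distinct — OK.
(7) u = 28 ≠ 29, but s = 26 = 26 (second disjunct) — OK.
(8) v = 17 ≠ 15 and u = 28 ≠ 30; both disjuncts false — violated.
(9) w = 29 lies in [27, 30] — OK.
(10) s = 26, and 26 ≠ 24 — OK.
(11) q = 24 is even — OK.
(12) max(26, 29) = 29 — OK.

Constraint 8 is violated.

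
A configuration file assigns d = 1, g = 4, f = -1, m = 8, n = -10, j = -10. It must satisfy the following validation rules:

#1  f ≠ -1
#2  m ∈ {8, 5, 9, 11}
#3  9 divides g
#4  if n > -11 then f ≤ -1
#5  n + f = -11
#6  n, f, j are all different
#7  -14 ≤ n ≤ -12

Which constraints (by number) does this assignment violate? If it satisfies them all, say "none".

Violated: 1, 3, 6, and 7.

#1 f = -1, but -1 is required to differ — does not hold.
#2 m = 8 is in {8, 5, 9, 11} — holds.
#3 4 = 9×0 + 4, so 9 does not divide 4 — does not hold.
#4 n = -10 > -11, so we need f ≤ -1; f = -1 ≤ -1 — holds.
#5 n + f = -10 + (-1) = -11 — holds.
#6 n = j = -10, not all different — does not hold.
#7 n = -10 is outside [-14, -12] — does not hold.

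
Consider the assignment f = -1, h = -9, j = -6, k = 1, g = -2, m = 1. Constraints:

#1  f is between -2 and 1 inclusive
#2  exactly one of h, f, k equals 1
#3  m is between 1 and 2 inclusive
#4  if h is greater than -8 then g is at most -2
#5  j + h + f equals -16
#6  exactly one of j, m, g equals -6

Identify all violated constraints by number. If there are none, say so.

Yes — all constraints hold.

#1 f = -1 lies in [-2, 1]  OK
#2 h=-9, f=-1, k=1; 1 of them equals 1  OK
#3 m = 1 lies in [1, 2]  OK
#4 h = -9, not > -8; antecedent false, conditional vacuously true  OK
#5 j + h + f = -6 + (-9) + (-1) = -16  OK
#6 j=-6, m=1, g=-2; 1 of them equals -6  OK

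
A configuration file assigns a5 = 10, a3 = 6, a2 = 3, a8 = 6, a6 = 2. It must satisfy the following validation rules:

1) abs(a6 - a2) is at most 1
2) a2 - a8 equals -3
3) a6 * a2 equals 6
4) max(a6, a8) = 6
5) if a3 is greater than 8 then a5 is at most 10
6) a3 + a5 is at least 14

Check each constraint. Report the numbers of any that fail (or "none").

1) abs(2 - 3) = 1; 1 ≤ 1  OK
2) a2 - a8 = 3 - 6 = -3  OK
3) a6 * a2 = 2 * 3 = 6  OK
4) max(2, 6) = 6  OK
5) a3 = 6, not > 8; antecedent false, conditional vacuously true  OK
6) a3 + a5 = 6 + 10 = 16; 16 ≥ 14  OK

Yes — all constraints hold.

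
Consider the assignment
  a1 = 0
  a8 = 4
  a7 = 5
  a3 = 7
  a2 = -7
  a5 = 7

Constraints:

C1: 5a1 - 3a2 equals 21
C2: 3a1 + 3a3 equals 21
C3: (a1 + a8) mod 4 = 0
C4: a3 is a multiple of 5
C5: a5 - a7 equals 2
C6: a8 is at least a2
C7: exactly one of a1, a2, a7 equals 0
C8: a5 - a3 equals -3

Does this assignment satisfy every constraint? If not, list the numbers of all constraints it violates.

C1: 5a1 - 3a2 = 5(0) - 3(-7) = 21 — satisfied.
C2: 3a1 + 3a3 = 3(0) + 3(7) = 21 — satisfied.
C3: a1 + a8 = 4; 4 mod 4 = 0 — satisfied.
C4: 7 = 5*1 + 2, so 5 does not divide 7 — violated.
C5: a5 - a7 = 7 - 5 = 2 — satisfied.
C6: a8 = 4, a2 = -7; 4 ≥ -7 — satisfied.
C7: a1=0, a2=-7, a7=5; 1 of them equals 0 — satisfied.
C8: a5 - a3 = 7 - 7 = 0, not -3 — violated.

Constraints 4 and 8 do not hold.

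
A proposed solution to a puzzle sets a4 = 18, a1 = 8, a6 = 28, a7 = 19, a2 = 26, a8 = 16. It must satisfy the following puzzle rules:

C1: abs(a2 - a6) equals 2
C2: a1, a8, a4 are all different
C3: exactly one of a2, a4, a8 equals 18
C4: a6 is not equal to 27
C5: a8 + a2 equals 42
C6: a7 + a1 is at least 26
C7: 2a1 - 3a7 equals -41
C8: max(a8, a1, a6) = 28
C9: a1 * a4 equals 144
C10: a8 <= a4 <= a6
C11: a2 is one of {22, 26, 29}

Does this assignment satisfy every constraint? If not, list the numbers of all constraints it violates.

None — every constraint holds.

C1: abs(26 - 28) = 2  ✓
C2: values 8, 16, 18 are pairwise distinct  ✓
C3: a2=26, a4=18, a8=16; 1 of them equals 18  ✓
C4: a6 = 28, and 28 ≠ 27  ✓
C5: a8 + a2 = 16 + 26 = 42  ✓
C6: a7 + a1 = 19 + 8 = 27; 27 ≥ 26  ✓
C7: 2a1 - 3a7 = 2(8) - 3(19) = -41  ✓
C8: max(16, 8, 28) = 28  ✓
C9: a1 * a4 = 8 * 18 = 144  ✓
C10: values 16 <= 18 <= 28  ✓
C11: a2 = 26 is in {22, 26, 29}  ✓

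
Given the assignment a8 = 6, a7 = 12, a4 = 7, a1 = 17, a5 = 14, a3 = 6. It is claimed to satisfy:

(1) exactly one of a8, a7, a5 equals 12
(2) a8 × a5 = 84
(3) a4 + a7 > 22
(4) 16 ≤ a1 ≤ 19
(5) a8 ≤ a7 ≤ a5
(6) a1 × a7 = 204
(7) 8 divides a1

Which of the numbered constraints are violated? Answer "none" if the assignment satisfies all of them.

The assignment fails constraints 3 and 7.

(1) a8=6, a7=12, a5=14; 1 of them equals 12 — OK.
(2) a8 × a5 = 6 × 14 = 84 — OK.
(3) a4 + a7 = 7 + 12 = 19; 19 ≤ 22, bound 22 not met — violated.
(4) a1 = 17 lies in [16, 19] — OK.
(5) values 6 ≤ 12 ≤ 14 — OK.
(6) a1 × a7 = 17 × 12 = 204 — OK.
(7) 17 = 8×2 + 1, so 8 does not divide 17 — violated.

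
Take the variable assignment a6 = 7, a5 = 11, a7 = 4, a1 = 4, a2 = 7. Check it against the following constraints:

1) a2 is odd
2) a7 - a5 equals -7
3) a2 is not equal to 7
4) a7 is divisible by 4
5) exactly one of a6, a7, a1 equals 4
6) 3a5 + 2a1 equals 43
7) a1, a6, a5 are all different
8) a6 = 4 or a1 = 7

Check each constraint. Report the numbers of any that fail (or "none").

Constraints 3, 5, 6, 8 are violated.

1) a2 = 7 is odd — OK.
2) a7 - a5 = 4 - 11 = -7 — OK.
3) a2 = 7, but 7 is required to differ — violated.
4) 4 / 4 = 1, so 4 divides 4 — OK.
5) a6=7, a7=4, a1=4; 2 of them equal 4, not exactly one — violated.
6) 3a5 + 2a1 = 3(11) + 2(4) = 41, not 43 — violated.
7) values 4, 7, 11 are pairwise distinct — OK.
8) a6 = 7 ≠ 4 and a1 = 4 ≠ 7; both disjuncts false — violated.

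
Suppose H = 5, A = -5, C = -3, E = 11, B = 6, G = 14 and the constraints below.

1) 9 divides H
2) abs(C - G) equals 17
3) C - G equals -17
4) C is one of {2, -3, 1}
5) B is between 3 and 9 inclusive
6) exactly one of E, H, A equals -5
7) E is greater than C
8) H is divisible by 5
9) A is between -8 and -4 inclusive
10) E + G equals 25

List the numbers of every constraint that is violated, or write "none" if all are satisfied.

1) 5 = 9*0 + 5, so 9 does not divide 5  no
2) abs(-3 - 14) = 17  yes
3) C - G = -3 - 14 = -17  yes
4) C = -3 is in {2, -3, 1}  yes
5) B = 6 lies in [3, 9]  yes
6) E=11, H=5, A=-5; 1 of them equals -5  yes
7) E = 11, C = -3; 11 > -3  yes
8) 5 / 5 = 1, so 5 divides 5  yes
9) A = -5 lies in [-8, -4]  yes
10) E + G = 11 + 14 = 25  yes

The assignment fails constraint 1.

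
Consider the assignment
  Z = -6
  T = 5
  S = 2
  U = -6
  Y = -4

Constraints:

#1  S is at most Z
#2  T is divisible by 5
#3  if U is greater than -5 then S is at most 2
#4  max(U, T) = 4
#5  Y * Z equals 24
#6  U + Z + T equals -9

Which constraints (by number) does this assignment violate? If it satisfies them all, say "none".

Constraints 1, 4, and 6 are violated.

#1 S = 2, Z = -6; 2 > -6 (want ≤) — violated.
#2 5 / 5 = 1, so 5 divides 5 — satisfied.
#3 U = -6, not > -5; antecedent false, conditional vacuously true — satisfied.
#4 max(-6, 5) = 5, not 4 — violated.
#5 Y * Z = -4 * (-6) = 24 — satisfied.
#6 U + Z + T = -6 + (-6) + 5 = -7, not -9 — violated.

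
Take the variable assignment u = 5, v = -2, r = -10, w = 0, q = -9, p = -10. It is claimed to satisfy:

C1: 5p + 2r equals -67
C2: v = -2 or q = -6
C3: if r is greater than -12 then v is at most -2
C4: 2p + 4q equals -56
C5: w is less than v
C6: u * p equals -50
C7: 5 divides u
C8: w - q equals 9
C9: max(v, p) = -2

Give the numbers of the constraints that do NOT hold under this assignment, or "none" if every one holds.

C1: 5p + 2r = 5(-10) + 2(-10) = -70, not -67 — does not hold.
C2: v = -2 = -2 (first disjunct) — holds.
C3: r = -10 > -12, so we need v ≤ -2; v = -2 ≤ -2 — holds.
C4: 2p + 4q = 2(-10) + 4(-9) = -56 — holds.
C5: w = 0, v = -2; 0 ≥ -2 (want <) — does not hold.
C6: u * p = 5 * (-10) = -50 — holds.
C7: 5 / 5 = 1, so 5 divides 5 — holds.
C8: w - q = 0 - (-9) = 9 — holds.
C9: max(-2, -10) = -2 — holds.

Constraints 1 and 5 do not hold.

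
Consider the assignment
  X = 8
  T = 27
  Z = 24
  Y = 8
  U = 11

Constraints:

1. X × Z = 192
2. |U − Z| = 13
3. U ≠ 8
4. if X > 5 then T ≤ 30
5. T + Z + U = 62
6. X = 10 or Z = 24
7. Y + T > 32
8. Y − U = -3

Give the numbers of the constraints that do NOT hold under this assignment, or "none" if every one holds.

1. X × Z = 8 × 24 = 192  ✔
2. |11 − 24| = 13  ✔
3. U = 11, and 11 ≠ 8  ✔
4. X = 8 > 5, so we need T ≤ 30; T = 27 ≤ 30  ✔
5. T + Z + U = 27 + 24 + 11 = 62  ✔
6. X = 8 ≠ 10, but Z = 24 = 24 (second disjunct)  ✔
7. Y + T = 8 + 27 = 35; 35 > 32  ✔
8. Y − U = 8 − 11 = -3  ✔

The assignment satisfies every constraint.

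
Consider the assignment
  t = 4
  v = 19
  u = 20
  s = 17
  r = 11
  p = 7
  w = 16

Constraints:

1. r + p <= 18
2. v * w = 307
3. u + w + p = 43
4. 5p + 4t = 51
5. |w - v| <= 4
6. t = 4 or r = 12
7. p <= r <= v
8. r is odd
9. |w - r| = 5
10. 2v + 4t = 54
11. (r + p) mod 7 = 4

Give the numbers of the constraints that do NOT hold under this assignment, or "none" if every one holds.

No — constraint 2 is not satisfied.

1. r + p = 11 + 7 = 18; 18 ≤ 18 — OK.
2. v * w = 19 * 16 = 304, not 307 — violated.
3. u + w + p = 20 + 16 + 7 = 43 — OK.
4. 5p + 4t = 5(7) + 4(4) = 51 — OK.
5. |16 - 19| = 3; 3 ≤ 4 — OK.
6. t = 4 = 4 (first disjunct) — OK.
7. values 7 <= 11 <= 19 — OK.
8. r = 11 is odd — OK.
9. |16 - 11| = 5 — OK.
10. 2v + 4t = 2(19) + 4(4) = 54 — OK.
11. r + p = 18; 18 mod 7 = 4 — OK.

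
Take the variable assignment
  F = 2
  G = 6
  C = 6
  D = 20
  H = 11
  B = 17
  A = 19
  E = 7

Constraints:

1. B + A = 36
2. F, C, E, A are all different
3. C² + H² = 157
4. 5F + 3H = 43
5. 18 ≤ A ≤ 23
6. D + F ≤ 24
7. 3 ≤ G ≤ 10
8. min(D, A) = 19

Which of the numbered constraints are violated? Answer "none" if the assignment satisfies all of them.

1. B + A = 17 + 19 = 36  OK
2. values 2, 6, 7, 19 are pairwise distinct  OK
3. C² + H² = 6² + 11² = 36 + 121 = 157  OK
4. 5F + 3H = 5(2) + 3(11) = 43  OK
5. A = 19 lies in [18, 23]  OK
6. D + F = 20 + 2 = 22; 22 ≤ 24  OK
7. G = 6 lies in [3, 10]  OK
8. min(20, 19) = 19  OK

Yes — all constraints hold.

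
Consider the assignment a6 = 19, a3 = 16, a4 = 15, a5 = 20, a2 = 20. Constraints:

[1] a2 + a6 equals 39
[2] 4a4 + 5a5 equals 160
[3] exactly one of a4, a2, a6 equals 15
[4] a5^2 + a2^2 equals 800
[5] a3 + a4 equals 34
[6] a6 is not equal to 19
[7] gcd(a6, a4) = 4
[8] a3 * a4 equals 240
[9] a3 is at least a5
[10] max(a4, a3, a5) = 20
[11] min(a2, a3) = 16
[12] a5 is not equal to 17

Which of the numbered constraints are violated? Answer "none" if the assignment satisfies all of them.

Violated: 5, 6, 7, 9.

[1] a2 + a6 = 20 + 19 = 39 — satisfied.
[2] 4a4 + 5a5 = 4(15) + 5(20) = 160 — satisfied.
[3] a4=15, a2=20, a6=19; 1 of them equals 15 — satisfied.
[4] a5^2 + a2^2 = 20^2 + 20^2 = 400 + 400 = 800 — satisfied.
[5] a3 + a4 = 16 + 15 = 31, not 34 — violated.
[6] a6 = 19, but 19 is required to differ — violated.
[7] gcd(19, 15) = 1, not 4 — violated.
[8] a3 * a4 = 16 * 15 = 240 — satisfied.
[9] a3 = 16, a5 = 20; 16 < 20 (want ≥) — violated.
[10] max(15, 16, 20) = 20 — satisfied.
[11] min(20, 16) = 16 — satisfied.
[12] a5 = 20, and 20 ≠ 17 — satisfied.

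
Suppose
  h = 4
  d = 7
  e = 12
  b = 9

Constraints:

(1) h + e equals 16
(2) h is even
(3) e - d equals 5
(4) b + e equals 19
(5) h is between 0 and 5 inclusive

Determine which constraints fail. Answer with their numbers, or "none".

(1) h + e = 4 + 12 = 16 — holds.
(2) h = 4 is even — holds.
(3) e - d = 12 - 7 = 5 — holds.
(4) b + e = 9 + 12 = 21, not 19 — does not hold.
(5) h = 4 lies in [0, 5] — holds.

The assignment fails constraint 4.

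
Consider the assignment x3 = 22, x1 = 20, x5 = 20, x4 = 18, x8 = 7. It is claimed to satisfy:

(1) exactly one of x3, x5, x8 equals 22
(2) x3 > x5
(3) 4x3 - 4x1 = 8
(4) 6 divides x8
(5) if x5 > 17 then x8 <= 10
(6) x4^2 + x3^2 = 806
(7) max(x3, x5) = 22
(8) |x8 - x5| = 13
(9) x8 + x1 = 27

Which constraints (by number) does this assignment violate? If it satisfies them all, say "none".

(1) x3=22, x5=20, x8=7; 1 of them equals 22 — satisfied.
(2) x3 = 22, x5 = 20; 22 > 20 — satisfied.
(3) 4x3 - 4x1 = 4(22) - 4(20) = 8 — satisfied.
(4) 7 = 6*1 + 1, so 6 does not divide 7 — violated.
(5) x5 = 20 > 17, so we need x8 ≤ 10; x8 = 7 ≤ 10 — satisfied.
(6) x4^2 + x3^2 = 18^2 + 22^2 = 324 + 484 = 808, not 806 — violated.
(7) max(22, 20) = 22 — satisfied.
(8) |7 - 20| = 13 — satisfied.
(9) x8 + x1 = 7 + 20 = 27 — satisfied.

The assignment fails constraints 4, 6.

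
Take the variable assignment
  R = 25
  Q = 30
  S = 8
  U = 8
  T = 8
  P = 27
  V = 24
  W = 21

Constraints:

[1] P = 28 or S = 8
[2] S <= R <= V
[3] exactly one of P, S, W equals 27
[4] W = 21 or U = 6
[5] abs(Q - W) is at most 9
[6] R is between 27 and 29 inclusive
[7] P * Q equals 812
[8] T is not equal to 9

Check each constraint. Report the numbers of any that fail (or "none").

Constraints 2, 6, 7 are violated.

[1] P = 27 ≠ 28, but S = 8 = 8 (second disjunct)  OK
[2] values 8, 25, 24; R = 25 is not <= V = 24  FAIL
[3] P=27, S=8, W=21; 1 of them equals 27  OK
[4] W = 21 = 21 (first disjunct)  OK
[5] abs(30 - 21) = 9; 9 ≤ 9  OK
[6] R = 25 is outside [27, 29]  FAIL
[7] P * Q = 27 * 30 = 810, not 812  FAIL
[8] T = 8, and 8 ≠ 9  OK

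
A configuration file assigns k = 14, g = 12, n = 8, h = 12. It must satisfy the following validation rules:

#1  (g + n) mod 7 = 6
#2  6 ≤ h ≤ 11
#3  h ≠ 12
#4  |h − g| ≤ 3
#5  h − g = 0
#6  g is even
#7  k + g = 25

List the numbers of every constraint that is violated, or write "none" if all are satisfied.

#1 g + n = 20; 20 mod 7 = 6 — satisfied.
#2 h = 12 is outside [6, 11] — violated.
#3 h = 12, but 12 is required to differ — violated.
#4 |12 − 12| = 0; 0 ≤ 3 — satisfied.
#5 h − g = 12 − 12 = 0 — satisfied.
#6 g = 12 is even — satisfied.
#7 k + g = 14 + 12 = 26, not 25 — violated.

No — constraints 2, 3, and 7 are not satisfied.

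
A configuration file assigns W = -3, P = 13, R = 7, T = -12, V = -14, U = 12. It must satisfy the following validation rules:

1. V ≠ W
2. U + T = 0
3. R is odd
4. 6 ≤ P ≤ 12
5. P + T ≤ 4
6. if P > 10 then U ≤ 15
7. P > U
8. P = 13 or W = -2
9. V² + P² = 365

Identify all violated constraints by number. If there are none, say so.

No — constraint 4 is not satisfied.

1. V = -14, W = -3; distinct — OK.
2. U + T = 12 + (-12) = 0 — OK.
3. R = 7 is odd — OK.
4. P = 13 is outside [6, 12] — violated.
5. P + T = 13 + (-12) = 1; 1 ≤ 4 — OK.
6. P = 13 > 10, so we need U ≤ 15; U = 12 ≤ 15 — OK.
7. P = 13, U = 12; 13 > 12 — OK.
8. P = 13 = 13 (first disjunct) — OK.
9. V² + P² = (-14)² + 13² = 196 + 169 = 365 — OK.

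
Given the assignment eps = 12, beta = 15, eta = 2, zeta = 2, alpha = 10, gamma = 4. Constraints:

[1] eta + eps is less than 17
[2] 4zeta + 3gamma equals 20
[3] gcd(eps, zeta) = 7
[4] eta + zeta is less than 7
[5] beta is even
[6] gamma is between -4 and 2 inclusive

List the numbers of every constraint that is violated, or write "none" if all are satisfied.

[1] eta + eps = 2 + 12 = 14; 14 < 17  ✓
[2] 4zeta + 3gamma = 4(2) + 3(4) = 20  ✓
[3] gcd(12, 2) = 2, not 7  ✗
[4] eta + zeta = 2 + 2 = 4; 4 < 7  ✓
[5] beta = 15 is odd  ✗
[6] gamma = 4 is outside [-4, 2]  ✗

Constraints 3, 5, 6 are violated.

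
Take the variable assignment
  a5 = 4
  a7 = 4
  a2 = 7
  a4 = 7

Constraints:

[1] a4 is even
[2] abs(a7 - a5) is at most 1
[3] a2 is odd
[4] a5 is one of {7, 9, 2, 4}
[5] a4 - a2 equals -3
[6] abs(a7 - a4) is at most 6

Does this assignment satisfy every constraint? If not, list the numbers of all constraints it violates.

Violated: 1, 5.

[1] a4 = 7 is odd — violated.
[2] abs(4 - 4) = 0; 0 ≤ 1 — satisfied.
[3] a2 = 7 is odd — satisfied.
[4] a5 = 4 is in {7, 9, 2, 4} — satisfied.
[5] a4 - a2 = 7 - 7 = 0, not -3 — violated.
[6] abs(4 - 7) = 3; 3 ≤ 6 — satisfied.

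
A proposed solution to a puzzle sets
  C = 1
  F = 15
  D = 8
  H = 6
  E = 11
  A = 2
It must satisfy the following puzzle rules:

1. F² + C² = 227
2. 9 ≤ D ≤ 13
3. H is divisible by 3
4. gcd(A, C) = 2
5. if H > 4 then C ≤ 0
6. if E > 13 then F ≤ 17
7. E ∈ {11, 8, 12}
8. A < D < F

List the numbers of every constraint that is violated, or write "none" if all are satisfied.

Constraints 1, 2, 4, and 5 are violated.

1. F² + C² = 15² + 1² = 225 + 1 = 226, not 227  FAIL
2. D = 8 is outside [9, 13]  FAIL
3. 6 / 3 = 2, so 3 divides 6  OK
4. gcd(2, 1) = 1, not 2  FAIL
5. H = 6 > 4, so we need C ≤ 0; but C = 1 > 0  FAIL
6. E = 11, not > 13; antecedent false, conditional vacuously true  OK
7. E = 11 is in {11, 8, 12}  OK
8. values 2 < 8 < 15  OK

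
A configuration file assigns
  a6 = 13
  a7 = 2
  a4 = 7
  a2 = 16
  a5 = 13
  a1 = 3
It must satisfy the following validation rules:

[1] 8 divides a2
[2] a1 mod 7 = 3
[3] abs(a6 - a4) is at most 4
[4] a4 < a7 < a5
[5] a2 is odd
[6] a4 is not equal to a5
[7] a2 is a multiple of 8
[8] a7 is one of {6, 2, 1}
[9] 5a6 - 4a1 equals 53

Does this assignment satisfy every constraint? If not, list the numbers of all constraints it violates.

No — constraints 3, 4, 5 are not satisfied.

[1] 16 / 8 = 2, so 8 divides 16 — satisfied.
[2] 3 mod 7 = 3 — satisfied.
[3] abs(13 - 7) = 6; 6 > 4, exceeds bound 4 — violated.
[4] values 7, 2, 13; a4 = 7 is not < a7 = 2 — violated.
[5] a2 = 16 is even — violated.
[6] a4 = 7, a5 = 13; distinct — satisfied.
[7] 16 / 8 = 2, so 8 divides 16 — satisfied.
[8] a7 = 2 is in {6, 2, 1} — satisfied.
[9] 5a6 - 4a1 = 5(13) - 4(3) = 53 — satisfied.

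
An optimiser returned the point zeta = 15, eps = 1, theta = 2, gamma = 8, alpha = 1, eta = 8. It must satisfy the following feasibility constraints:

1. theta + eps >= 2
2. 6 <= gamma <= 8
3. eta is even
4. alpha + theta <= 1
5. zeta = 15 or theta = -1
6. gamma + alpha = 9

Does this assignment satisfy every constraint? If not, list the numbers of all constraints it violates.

The assignment fails constraint 4.

1. theta + eps = 2 + 1 = 3; 3 ≥ 2  true
2. gamma = 8 lies in [6, 8]  true
3. eta = 8 is even  true
4. alpha + theta = 1 + 2 = 3; 3 > 1, bound 1 not met  false
5. zeta = 15 = 15 (first disjunct)  true
6. gamma + alpha = 8 + 1 = 9  true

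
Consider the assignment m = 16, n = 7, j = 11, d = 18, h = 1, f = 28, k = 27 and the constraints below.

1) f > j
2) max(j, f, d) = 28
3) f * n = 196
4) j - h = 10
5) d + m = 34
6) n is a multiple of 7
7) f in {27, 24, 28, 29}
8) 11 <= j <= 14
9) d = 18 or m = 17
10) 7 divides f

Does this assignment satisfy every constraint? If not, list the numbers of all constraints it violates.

Yes — all constraints hold.

1) f = 28, j = 11; 28 > 11 — holds.
2) max(11, 28, 18) = 28 — holds.
3) f * n = 28 * 7 = 196 — holds.
4) j - h = 11 - 1 = 10 — holds.
5) d + m = 18 + 16 = 34 — holds.
6) 7 / 7 = 1, so 7 divides 7 — holds.
7) f = 28 is in {27, 24, 28, 29} — holds.
8) j = 11 lies in [11, 14] — holds.
9) d = 18 = 18 (first disjunct) — holds.
10) 28 / 7 = 4, so 7 divides 28 — holds.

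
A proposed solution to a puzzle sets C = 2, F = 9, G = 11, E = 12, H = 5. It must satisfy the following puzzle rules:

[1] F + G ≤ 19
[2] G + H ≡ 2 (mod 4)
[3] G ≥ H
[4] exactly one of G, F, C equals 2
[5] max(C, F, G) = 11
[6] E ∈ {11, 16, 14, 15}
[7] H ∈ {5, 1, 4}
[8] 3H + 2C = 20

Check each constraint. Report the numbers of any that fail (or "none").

No — constraints 1, 2, 6, 8 are not satisfied.

[1] F + G = 9 + 11 = 20; 20 > 19, bound 19 not met  false
[2] G + H = 16; 16 mod 4 = 0, not 2  false
[3] G = 11, H = 5; 11 ≥ 5  true
[4] G=11, F=9, C=2; 1 of them equals 2  true
[5] max(2, 9, 11) = 11  true
[6] E = 12 is not in {11, 16, 14, 15}  false
[7] H = 5 is in {5, 1, 4}  true
[8] 3H + 2C = 3(5) + 2(2) = 19, not 20  false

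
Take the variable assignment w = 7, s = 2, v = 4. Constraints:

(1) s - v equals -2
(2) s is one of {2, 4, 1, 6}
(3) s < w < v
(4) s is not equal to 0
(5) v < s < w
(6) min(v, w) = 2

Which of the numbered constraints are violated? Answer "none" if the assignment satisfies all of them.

(1) s - v = 2 - 4 = -2 — satisfied.
(2) s = 2 is in {2, 4, 1, 6} — satisfied.
(3) values 2, 7, 4; w = 7 is not < v = 4 — violated.
(4) s = 2, and 2 ≠ 0 — satisfied.
(5) values 4, 2, 7; v = 4 is not < s = 2 — violated.
(6) min(4, 7) = 4, not 2 — violated.

Constraints 3, 5, 6 are violated.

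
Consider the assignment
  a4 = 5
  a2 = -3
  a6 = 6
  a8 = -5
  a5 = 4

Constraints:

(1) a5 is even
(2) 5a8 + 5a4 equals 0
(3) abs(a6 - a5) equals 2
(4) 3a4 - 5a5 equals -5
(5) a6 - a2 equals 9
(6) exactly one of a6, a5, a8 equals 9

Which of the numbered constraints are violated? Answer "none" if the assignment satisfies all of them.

Constraint 6 is violated.

(1) a5 = 4 is even  true
(2) 5a8 + 5a4 = 5(-5) + 5(5) = 0  true
(3) abs(6 - 4) = 2  true
(4) 3a4 - 5a5 = 3(5) - 5(4) = -5  true
(5) a6 - a2 = 6 - (-3) = 9  true
(6) a6=6, a5=4, a8=-5; 0 of them equal 9, not exactly one  false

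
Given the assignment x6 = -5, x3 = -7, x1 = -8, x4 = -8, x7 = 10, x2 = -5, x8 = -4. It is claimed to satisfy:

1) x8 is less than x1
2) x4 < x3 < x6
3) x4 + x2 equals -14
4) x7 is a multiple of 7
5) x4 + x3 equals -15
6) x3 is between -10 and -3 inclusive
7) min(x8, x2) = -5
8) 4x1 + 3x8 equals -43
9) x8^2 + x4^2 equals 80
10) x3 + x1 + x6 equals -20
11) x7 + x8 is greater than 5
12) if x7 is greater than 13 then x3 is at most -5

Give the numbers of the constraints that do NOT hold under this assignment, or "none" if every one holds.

The assignment fails constraints 1, 3, 4, and 8.

1) x8 = -4, x1 = -8; -4 ≥ -8 (want <)  fails
2) values -8 < -7 < -5  holds
3) x4 + x2 = -8 + (-5) = -13, not -14  fails
4) 10 = 7*1 + 3, so 7 does not divide 10  fails
5) x4 + x3 = -8 + (-7) = -15  holds
6) x3 = -7 lies in [-10, -3]  holds
7) min(-4, -5) = -5  holds
8) 4x1 + 3x8 = 4(-8) + 3(-4) = -44, not -43  fails
9) x8^2 + x4^2 = (-4)^2 + (-8)^2 = 16 + 64 = 80  holds
10) x3 + x1 + x6 = -7 + (-8) + (-5) = -20  holds
11) x7 + x8 = 10 + (-4) = 6; 6 > 5  holds
12) x7 = 10, not > 13; antecedent false, conditional vacuously true  holds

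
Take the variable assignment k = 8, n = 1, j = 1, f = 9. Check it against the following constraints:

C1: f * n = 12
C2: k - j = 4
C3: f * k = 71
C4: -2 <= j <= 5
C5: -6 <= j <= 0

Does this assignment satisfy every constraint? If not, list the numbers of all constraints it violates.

C1: f * n = 9 * 1 = 9, not 12 — violated.
C2: k - j = 8 - 1 = 7, not 4 — violated.
C3: f * k = 9 * 8 = 72, not 71 — violated.
C4: j = 1 lies in [-2, 5] — OK.
C5: j = 1 is outside [-6, 0] — violated.

The assignment fails constraints 1, 2, 3, 5.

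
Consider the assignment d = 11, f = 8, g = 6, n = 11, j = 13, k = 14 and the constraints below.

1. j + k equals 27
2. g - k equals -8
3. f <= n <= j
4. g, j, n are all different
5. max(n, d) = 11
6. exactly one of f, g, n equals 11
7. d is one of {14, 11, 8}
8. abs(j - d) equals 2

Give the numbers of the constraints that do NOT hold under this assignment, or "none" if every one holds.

None — every constraint holds.

1. j + k = 13 + 14 = 27  OK
2. g - k = 6 - 14 = -8  OK
3. values 8 <= 11 <= 13  OK
4. values 6, 13, 11 are pairwise distinct  OK
5. max(11, 11) = 11  OK
6. f=8, g=6, n=11; 1 of them equals 11  OK
7. d = 11 is in {14, 11, 8}  OK
8. abs(13 - 11) = 2  OK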